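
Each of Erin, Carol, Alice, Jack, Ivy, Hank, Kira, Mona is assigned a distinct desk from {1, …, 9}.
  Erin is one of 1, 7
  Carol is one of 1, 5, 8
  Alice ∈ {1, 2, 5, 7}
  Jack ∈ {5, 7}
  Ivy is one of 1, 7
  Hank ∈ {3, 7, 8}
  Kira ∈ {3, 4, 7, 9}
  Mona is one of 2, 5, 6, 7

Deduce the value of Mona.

Erin and Ivy share exactly the 2 values {1, 7}; by pigeonhole those values go to them, so strike 1, 7 from Carol, Alice, Jack, Hank, Kira, Mona.
That leaves Jack = 5. Strike 5 from Carol, Alice, Mona.
That leaves Carol = 8. Strike 8 from Hank.
Alice has just one choice, so Alice = 2. Strike 2 from Mona.
So Mona = 6.

6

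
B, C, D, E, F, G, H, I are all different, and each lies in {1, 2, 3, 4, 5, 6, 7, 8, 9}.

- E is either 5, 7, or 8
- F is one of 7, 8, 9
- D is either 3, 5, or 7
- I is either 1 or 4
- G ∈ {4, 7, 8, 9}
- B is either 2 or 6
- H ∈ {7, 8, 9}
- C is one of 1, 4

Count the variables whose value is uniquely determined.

2

C and I between them cover only {1, 4} — a naked pair. Remove those values from G.
F, G, H share exactly the 3 values {7, 8, 9}; by pigeonhole those values go to them, so strike 7, 8, 9 from D, E.
E's domain is down to {5}, so E = 5. Eliminate 5 elsewhere: D.
D must be 3 (only option left).
Determined: D=3, E=5. The other variables each still have more than one consistent value. That makes 2.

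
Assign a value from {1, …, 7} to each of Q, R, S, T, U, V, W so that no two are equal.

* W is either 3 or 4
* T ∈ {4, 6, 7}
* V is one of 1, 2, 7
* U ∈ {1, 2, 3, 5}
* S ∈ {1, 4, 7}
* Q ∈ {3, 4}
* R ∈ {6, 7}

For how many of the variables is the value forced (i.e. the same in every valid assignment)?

The 7 variables together cover exactly {1, 2, 3, 4, 5, 6, 7} — 7 values for 7 variables — and 5 appears only in U's list, so U = 5.
The 6 still-open variables together cover exactly {1, 2, 3, 4, 6, 7} — 6 values for 6 variables — and 2 appears only in V's list, so V = 2.
Among the 5 still-open variables, 1 fits only S (and all 5 values in {1, 3, 4, 6, 7} must be used), so S = 1.
Q and W share exactly the 2 values {3, 4}; by pigeonhole those values go to them, so strike 3, 4 from T.
Determined: S=1, U=5, V=2. The other variables each still have more than one consistent value. That makes 3.

3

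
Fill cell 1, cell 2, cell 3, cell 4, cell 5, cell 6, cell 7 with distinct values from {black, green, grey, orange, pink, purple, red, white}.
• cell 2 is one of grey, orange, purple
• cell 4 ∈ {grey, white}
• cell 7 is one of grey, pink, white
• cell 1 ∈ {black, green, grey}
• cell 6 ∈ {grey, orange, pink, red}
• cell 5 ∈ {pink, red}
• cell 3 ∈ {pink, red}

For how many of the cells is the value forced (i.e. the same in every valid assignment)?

cell 3 and cell 5 share exactly the 2 values {pink, red}; by pigeonhole those values go to them, so strike pink, red from cell 6, cell 7.
cell 4 and cell 7 between them cover only {grey, white} — a naked pair. Remove those values from cell 1, cell 2, cell 6.
That leaves cell 6 = orange. Remove orange from cell 2.
cell 2's domain is down to {purple}, so cell 2 = purple.
Determined: cell 2=purple, cell 6=orange. The other cells each still have more than one consistent value. That makes 2.

2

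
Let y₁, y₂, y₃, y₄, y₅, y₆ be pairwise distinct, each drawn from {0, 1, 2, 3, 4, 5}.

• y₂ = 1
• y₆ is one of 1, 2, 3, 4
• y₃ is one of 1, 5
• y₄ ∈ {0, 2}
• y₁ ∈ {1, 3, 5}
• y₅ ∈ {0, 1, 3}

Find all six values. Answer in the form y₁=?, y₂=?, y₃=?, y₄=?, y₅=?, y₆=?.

y₂ has just one choice, so y₂ = 1. Remove 1 from y₁, y₃, y₅, y₆.
y₃ must be 5 (only option left). Remove 5 from y₁.
y₁ must be 3 (only option left). Remove 3 from y₅, y₆.
That leaves y₅ = 0. Eliminate 0 elsewhere: y₄.
y₄ must be 2 (only option left). Strike 2 from y₆.
y₆ has just one choice, so y₆ = 4.

y₁=3, y₂=1, y₃=5, y₄=2, y₅=0, y₆=4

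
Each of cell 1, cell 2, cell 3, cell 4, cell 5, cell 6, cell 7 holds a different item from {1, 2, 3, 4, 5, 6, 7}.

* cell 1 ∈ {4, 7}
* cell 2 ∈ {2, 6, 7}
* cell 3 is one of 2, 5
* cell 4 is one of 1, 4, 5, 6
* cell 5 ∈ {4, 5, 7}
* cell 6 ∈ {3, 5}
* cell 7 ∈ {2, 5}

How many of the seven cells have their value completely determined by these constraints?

3

The 7 variables draw from only 7 values {1, 2, 3, 4, 5, 6, 7}, so each is used; only cell 4 can be 1, hence cell 4 = 1.
Among the 6 still-open variables, 3 fits only cell 6 (and all 6 values in {2, 3, 4, 5, 6, 7} must be used), so cell 6 = 3.
Among the 5 still-open variables, 6 fits only cell 2 (and all 5 values in {2, 4, 5, 6, 7} must be used), so cell 2 = 6.
The 2 variables cell 3 and cell 7 are confined to {2, 5}, which locks those values in; drop them from cell 5.
Determined: cell 2=6, cell 4=1, cell 6=3. The other cells each still have more than one consistent value. That makes 3.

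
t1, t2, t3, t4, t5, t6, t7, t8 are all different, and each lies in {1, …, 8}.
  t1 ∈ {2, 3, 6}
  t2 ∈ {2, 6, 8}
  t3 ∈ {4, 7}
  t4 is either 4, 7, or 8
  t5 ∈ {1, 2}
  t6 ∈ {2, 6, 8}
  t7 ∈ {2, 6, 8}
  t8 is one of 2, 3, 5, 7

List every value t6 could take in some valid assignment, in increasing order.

2, 6, 8

The 8 variables together cover exactly {1, 2, 3, 4, 5, 6, 7, 8} — 8 values for 8 variables — and 1 appears only in t5's list, so t5 = 1.
The 7 still-open variables together cover exactly {2, 3, 4, 5, 6, 7, 8} — 7 values for 7 variables — and 5 appears only in t8's list, so t8 = 5.
The 6 still-open variables together cover exactly {2, 3, 4, 6, 7, 8} — 6 values for 6 variables — and 3 appears only in t1's list, so t1 = 3.
t2, t6, t7 between them cover only {2, 6, 8} — a naked triple. Remove those values from t4.
No further eliminations apply; t6 can still be any of 2, 6, 8.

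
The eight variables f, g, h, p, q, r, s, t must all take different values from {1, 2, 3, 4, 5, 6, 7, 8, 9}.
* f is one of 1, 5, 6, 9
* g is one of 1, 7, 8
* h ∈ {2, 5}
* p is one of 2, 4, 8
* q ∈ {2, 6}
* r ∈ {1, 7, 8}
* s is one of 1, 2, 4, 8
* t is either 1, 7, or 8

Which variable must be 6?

q

The 8 variables draw from only 8 values {1, 2, 4, 5, 6, 7, 8, 9}, so each is used; only f can be 9, hence f = 9.
Among the 7 still-open variables, 5 fits only h (and all 7 values in {1, 2, 4, 5, 6, 7, 8} must be used), so h = 5.
The 6 still-open variables draw from only 6 values {1, 2, 4, 6, 7, 8}, so each is used; only q can be 6, hence q = 6.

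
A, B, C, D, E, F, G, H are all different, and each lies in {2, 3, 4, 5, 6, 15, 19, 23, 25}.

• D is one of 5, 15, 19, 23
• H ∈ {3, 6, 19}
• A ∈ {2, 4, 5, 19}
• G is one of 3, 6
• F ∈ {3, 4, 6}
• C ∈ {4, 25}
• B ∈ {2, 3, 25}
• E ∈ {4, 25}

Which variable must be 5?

C and E share exactly the 2 values {4, 25}; by pigeonhole those values go to them, so strike 4, 25 from A, B, F.
The 2 variables F and G are confined to {3, 6}, which locks those values in; drop them from B, H.
B's domain is down to {2}, so B = 2. Strike 2 from A.
H has just one choice, so H = 19. So A, D can't be 19.
So 5 goes to A.

A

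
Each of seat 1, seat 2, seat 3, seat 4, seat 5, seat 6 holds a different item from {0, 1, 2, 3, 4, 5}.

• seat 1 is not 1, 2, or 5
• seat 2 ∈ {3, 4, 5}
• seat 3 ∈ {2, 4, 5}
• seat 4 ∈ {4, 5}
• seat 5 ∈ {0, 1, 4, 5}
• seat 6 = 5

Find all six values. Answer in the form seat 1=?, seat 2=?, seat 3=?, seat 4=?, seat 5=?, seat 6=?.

seat 1=0, seat 2=3, seat 3=2, seat 4=4, seat 5=1, seat 6=5

seat 6's domain is down to {5}, so seat 6 = 5. Strike 5 from seat 2, seat 3, seat 4, seat 5.
That leaves seat 4 = 4. Eliminate 4 elsewhere: seat 1, seat 2, seat 3, seat 5.
That leaves seat 2 = 3. Strike 3 from seat 1.
seat 3 must be 2 (only option left).
seat 1's domain is down to {0}, so seat 1 = 0. Strike 0 from seat 5.
That leaves seat 5 = 1.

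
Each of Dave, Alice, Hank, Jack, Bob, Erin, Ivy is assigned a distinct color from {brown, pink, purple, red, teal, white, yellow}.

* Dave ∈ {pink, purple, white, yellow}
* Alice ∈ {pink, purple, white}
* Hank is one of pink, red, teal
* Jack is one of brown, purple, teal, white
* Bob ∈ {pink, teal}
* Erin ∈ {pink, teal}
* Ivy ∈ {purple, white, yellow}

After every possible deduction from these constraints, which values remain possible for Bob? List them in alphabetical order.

pink, teal

Among the 7 variables, brown fits only Jack (and all 7 values in {brown, pink, purple, red, teal, white, yellow} must be used), so Jack = brown.
Among the 6 still-open variables, red fits only Hank (and all 6 values in {pink, purple, red, teal, white, yellow} must be used), so Hank = red.
The 2 variables Bob and Erin are confined to {pink, teal}, which locks those values in; drop them from Dave, Alice.
No further eliminations apply; Bob can still be any of pink, teal.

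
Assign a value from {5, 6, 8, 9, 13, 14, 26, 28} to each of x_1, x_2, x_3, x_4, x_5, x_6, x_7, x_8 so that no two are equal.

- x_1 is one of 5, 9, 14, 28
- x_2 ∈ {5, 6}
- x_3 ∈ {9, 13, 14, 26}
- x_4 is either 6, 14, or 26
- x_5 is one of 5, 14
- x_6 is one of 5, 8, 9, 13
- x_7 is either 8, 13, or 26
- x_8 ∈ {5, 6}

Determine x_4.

Among the 8 variables, 28 fits only x_1 (and all 8 values in {5, 6, 8, 9, 13, 14, 26, 28} must be used), so x_1 = 28.
x_2 and x_8 share exactly the 2 values {5, 6}; by pigeonhole those values go to them, so strike 5, 6 from x_4, x_5, x_6.
x_5's domain is down to {14}, so x_5 = 14. Eliminate 14 elsewhere: x_3, x_4.
So x_4 = 26.

26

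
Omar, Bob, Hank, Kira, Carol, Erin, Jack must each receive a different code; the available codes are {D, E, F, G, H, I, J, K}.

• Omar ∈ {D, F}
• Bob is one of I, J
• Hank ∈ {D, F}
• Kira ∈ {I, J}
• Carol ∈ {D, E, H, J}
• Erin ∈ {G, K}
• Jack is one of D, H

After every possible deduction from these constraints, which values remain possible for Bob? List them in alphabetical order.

I, J

The 2 variables Omar and Hank are confined to {D, F}, which locks those values in; drop them from Carol, Jack.
That leaves Jack = H. Eliminate H elsewhere: Carol.
Bob and Kira share exactly the 2 values {I, J}; by pigeonhole those values go to them, so strike I, J from Carol.
That leaves Carol = E.
No further eliminations apply; Bob can still be any of I, J.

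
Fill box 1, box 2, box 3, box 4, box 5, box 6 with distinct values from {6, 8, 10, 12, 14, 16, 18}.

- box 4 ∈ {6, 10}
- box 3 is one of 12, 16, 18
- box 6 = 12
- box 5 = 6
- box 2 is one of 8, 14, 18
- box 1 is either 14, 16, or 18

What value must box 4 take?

10

box 5's domain is down to {6}, so box 5 = 6. Eliminate 6 elsewhere: box 4.
So box 4 = 10.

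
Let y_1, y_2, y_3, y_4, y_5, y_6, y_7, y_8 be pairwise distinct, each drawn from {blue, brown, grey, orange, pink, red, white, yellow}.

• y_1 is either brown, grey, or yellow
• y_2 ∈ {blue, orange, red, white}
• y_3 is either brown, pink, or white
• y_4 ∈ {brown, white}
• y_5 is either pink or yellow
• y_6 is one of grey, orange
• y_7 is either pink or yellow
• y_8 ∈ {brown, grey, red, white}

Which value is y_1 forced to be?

The 8 variables draw from only 8 values {blue, brown, grey, orange, pink, red, white, yellow}, so each is used; only y_2 can be blue, hence y_2 = blue.
Among the 7 still-open variables, orange fits only y_6 (and all 7 values in {brown, grey, orange, pink, red, white, yellow} must be used), so y_6 = orange.
The 6 still-open variables draw from only 6 values {brown, grey, pink, red, white, yellow}, so each is used; only y_8 can be red, hence y_8 = red.
The 5 still-open variables draw from only 5 values {brown, grey, pink, white, yellow}, so each is used; only y_1 can be grey, hence y_1 = grey.

grey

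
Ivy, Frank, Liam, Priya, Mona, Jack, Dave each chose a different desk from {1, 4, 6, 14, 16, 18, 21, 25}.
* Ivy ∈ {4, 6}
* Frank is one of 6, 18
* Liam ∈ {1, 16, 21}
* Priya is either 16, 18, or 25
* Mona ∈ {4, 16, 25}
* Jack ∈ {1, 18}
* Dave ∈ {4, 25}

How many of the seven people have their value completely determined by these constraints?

2

Among the 7 variables, 21 fits only Liam (and all 7 values in {1, 4, 6, 16, 18, 21, 25} must be used), so Liam = 21.
Among the 6 still-open variables, 1 fits only Jack (and all 6 values in {1, 4, 6, 16, 18, 25} must be used), so Jack = 1.
Determined: Liam=21, Jack=1. The other people each still have more than one consistent value. That makes 2.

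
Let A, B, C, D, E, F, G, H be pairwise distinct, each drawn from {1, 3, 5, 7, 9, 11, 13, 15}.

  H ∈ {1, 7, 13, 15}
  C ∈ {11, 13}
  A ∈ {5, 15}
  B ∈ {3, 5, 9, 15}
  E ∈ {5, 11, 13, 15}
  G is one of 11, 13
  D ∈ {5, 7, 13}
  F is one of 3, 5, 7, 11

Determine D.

The 8 variables draw from only 8 values {1, 3, 5, 7, 9, 11, 13, 15}, so each is used; only H can be 1, hence H = 1.
The 7 still-open variables together cover exactly {3, 5, 7, 9, 11, 13, 15} — 7 values for 7 variables — and 9 appears only in B's list, so B = 9.
The 6 still-open variables together cover exactly {3, 5, 7, 11, 13, 15} — 6 values for 6 variables — and 3 appears only in F's list, so F = 3.
Among the 5 still-open variables, 7 fits only D (and all 5 values in {5, 7, 11, 13, 15} must be used), so D = 7.

7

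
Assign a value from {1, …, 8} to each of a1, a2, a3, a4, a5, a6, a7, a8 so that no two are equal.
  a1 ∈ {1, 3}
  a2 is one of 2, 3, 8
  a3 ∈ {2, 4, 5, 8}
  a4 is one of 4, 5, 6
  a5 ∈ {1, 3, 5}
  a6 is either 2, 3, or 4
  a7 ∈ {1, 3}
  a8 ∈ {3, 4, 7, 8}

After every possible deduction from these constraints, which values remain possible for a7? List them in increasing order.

1, 3

The 8 variables together cover exactly {1, 2, 3, 4, 5, 6, 7, 8} — 8 values for 8 variables — and 6 appears only in a4's list, so a4 = 6.
The 7 still-open variables together cover exactly {1, 2, 3, 4, 5, 7, 8} — 7 values for 7 variables — and 7 appears only in a8's list, so a8 = 7.
a1 and a7 share exactly the 2 values {1, 3}; by pigeonhole those values go to them, so strike 1, 3 from a2, a5, a6.
a5 has just one choice, so a5 = 5. Remove 5 from a3.
No further eliminations apply; a7 can still be any of 1, 3.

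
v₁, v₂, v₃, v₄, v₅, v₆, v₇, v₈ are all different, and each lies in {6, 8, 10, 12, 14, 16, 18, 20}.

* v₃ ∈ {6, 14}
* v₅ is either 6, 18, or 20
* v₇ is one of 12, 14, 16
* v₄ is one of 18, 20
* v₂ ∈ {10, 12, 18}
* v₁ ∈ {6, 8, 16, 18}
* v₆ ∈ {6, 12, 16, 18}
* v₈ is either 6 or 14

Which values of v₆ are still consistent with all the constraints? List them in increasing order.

The 8 variables draw from only 8 values {6, 8, 10, 12, 14, 16, 18, 20}, so each is used; only v₁ can be 8, hence v₁ = 8.
Among the 7 still-open variables, 10 fits only v₂ (and all 7 values in {6, 10, 12, 14, 16, 18, 20} must be used), so v₂ = 10.
v₃ and v₈ share exactly the 2 values {6, 14}; by pigeonhole those values go to them, so strike 6, 14 from v₅, v₆, v₇.
v₄ and v₅ share exactly the 2 values {18, 20}; by pigeonhole those values go to them, so strike 18, 20 from v₆.
No further eliminations apply; v₆ can still be any of 12, 16.

12, 16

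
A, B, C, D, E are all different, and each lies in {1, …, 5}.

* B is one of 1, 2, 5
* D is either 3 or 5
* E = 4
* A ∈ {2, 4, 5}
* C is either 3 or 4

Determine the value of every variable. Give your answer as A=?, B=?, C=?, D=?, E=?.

E's domain is down to {4}, so E = 4. Remove 4 from A, C.
C must be 3 (only option left). So D can't be 3.
That leaves D = 5. Eliminate 5 elsewhere: A, B.
A must be 2 (only option left). Eliminate 2 elsewhere: B.
B must be 1 (only option left).

A=2, B=1, C=3, D=5, E=4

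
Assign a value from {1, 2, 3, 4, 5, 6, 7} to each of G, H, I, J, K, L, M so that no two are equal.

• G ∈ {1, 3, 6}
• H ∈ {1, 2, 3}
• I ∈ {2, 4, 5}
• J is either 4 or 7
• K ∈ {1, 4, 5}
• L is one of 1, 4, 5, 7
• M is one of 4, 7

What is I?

The 7 variables draw from only 7 values {1, 2, 3, 4, 5, 6, 7}, so each is used; only G can be 6, hence G = 6.
Among the 6 still-open variables, 3 fits only H (and all 6 values in {1, 2, 3, 4, 5, 7} must be used), so H = 3.
The 5 still-open variables draw from only 5 values {1, 2, 4, 5, 7}, so each is used; only I can be 2, hence I = 2.

2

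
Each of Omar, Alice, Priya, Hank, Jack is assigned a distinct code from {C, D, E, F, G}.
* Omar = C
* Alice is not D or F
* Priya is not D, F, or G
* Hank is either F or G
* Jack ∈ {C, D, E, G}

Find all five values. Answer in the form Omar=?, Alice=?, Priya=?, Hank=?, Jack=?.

Omar has just one choice, so Omar = C. Strike C from Alice, Priya, Jack.
Priya must be E (only option left). Remove E from Alice, Jack.
Alice has just one choice, so Alice = G. Remove G from Hank, Jack.
Hank's domain is down to {F}, so Hank = F.
Jack has just one choice, so Jack = D.

Omar=C, Alice=G, Priya=E, Hank=F, Jack=D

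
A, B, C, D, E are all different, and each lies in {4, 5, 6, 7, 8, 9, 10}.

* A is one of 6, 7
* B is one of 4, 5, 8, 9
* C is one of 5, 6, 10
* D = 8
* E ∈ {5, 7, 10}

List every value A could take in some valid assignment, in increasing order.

6, 7

D must be 8 (only option left). Remove 8 from B.
No further eliminations apply; A can still be any of 6, 7.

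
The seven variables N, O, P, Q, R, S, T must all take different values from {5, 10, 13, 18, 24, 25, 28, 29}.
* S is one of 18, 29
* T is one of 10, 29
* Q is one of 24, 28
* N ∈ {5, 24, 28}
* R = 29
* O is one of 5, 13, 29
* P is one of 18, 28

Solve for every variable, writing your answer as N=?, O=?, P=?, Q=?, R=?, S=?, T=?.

N=5, O=13, P=28, Q=24, R=29, S=18, T=10

R must be 29 (only option left). Remove 29 from O, S, T.
S's domain is down to {18}, so S = 18. Remove 18 from P.
That leaves T = 10.
P's domain is down to {28}, so P = 28. Strike 28 from N, Q.
Q has just one choice, so Q = 24. So N can't be 24.
N has just one choice, so N = 5. So O can't be 5.
That leaves O = 13.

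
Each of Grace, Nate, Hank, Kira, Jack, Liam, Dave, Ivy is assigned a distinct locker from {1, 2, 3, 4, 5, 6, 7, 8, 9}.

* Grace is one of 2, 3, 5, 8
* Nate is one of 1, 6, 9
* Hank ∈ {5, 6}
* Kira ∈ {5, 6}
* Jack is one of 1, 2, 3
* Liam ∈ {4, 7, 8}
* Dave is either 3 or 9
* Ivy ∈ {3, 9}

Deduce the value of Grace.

Hank and Kira share exactly the 2 values {5, 6}; by pigeonhole those values go to them, so strike 5, 6 from Grace, Nate.
The 2 variables Dave and Ivy are confined to {3, 9}, which locks those values in; drop them from Grace, Nate, Jack.
Nate's domain is down to {1}, so Nate = 1. Strike 1 from Jack.
Jack must be 2 (only option left). Strike 2 from Grace.
So Grace = 8.

8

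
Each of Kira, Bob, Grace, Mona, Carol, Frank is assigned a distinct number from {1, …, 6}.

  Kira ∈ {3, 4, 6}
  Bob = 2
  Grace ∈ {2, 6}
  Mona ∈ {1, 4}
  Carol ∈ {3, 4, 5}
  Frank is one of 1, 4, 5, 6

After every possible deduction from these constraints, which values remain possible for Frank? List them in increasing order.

1, 4, 5

Bob has just one choice, so Bob = 2. Eliminate 2 elsewhere: Grace.
That leaves Grace = 6. Eliminate 6 elsewhere: Kira, Frank.
No further eliminations apply; Frank can still be any of 1, 4, 5.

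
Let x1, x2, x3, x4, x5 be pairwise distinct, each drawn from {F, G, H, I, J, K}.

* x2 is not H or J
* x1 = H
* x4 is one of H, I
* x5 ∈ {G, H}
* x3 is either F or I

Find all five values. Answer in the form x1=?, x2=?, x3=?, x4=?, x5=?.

x1 has just one choice, so x1 = H. Strike H from x4, x5.
That leaves x4 = I. Strike I from x2, x3.
x5's domain is down to {G}, so x5 = G. Remove G from x2.
x3 has just one choice, so x3 = F. Eliminate F elsewhere: x2.
x2 has just one choice, so x2 = K.

x1=H, x2=K, x3=F, x4=I, x5=G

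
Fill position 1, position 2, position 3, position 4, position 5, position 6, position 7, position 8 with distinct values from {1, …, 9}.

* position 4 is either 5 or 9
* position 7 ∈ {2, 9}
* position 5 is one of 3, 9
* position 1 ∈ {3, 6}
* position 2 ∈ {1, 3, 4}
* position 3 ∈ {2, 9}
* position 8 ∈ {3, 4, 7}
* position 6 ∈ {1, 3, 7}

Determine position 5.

3

Among the 8 variables, 5 fits only position 4 (and all 8 values in {1, 2, 3, 4, 5, 6, 7, 9} must be used), so position 4 = 5.
Among the 7 still-open variables, 6 fits only position 1 (and all 7 values in {1, 2, 3, 4, 6, 7, 9} must be used), so position 1 = 6.
position 3 and position 7 between them cover only {2, 9} — a naked pair. Remove those values from position 5.
So position 5 = 3.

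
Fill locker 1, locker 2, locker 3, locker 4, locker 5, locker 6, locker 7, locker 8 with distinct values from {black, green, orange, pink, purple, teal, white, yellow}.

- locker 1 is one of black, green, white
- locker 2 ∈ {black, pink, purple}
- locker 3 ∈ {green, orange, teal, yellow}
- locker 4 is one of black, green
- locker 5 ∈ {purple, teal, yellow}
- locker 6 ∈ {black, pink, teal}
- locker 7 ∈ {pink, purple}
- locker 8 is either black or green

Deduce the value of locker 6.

teal

The 8 variables together cover exactly {black, green, orange, pink, purple, teal, white, yellow} — 8 values for 8 variables — and orange appears only in locker 3's list, so locker 3 = orange.
Among the 7 still-open variables, white fits only locker 1 (and all 7 values in {black, green, pink, purple, teal, white, yellow} must be used), so locker 1 = white.
The 6 still-open variables together cover exactly {black, green, pink, purple, teal, yellow} — 6 values for 6 variables — and yellow appears only in locker 5's list, so locker 5 = yellow.
The 5 still-open variables draw from only 5 values {black, green, pink, purple, teal}, so each is used; only locker 6 can be teal, hence locker 6 = teal.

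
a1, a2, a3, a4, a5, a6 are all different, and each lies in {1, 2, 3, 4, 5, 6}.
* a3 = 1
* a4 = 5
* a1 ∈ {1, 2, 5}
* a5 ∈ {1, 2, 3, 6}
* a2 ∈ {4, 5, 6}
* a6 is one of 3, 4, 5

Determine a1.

a3 has just one choice, so a3 = 1. Remove 1 from a1, a5.
a4 must be 5 (only option left). Strike 5 from a1, a2, a6.
So a1 = 2.

2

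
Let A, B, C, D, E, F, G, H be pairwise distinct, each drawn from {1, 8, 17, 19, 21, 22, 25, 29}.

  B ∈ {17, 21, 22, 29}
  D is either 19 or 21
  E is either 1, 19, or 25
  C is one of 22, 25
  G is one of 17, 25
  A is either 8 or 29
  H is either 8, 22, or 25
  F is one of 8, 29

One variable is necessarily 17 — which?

The 8 variables draw from only 8 values {1, 8, 17, 19, 21, 22, 25, 29}, so each is used; only E can be 1, hence E = 1.
The 7 still-open variables together cover exactly {8, 17, 19, 21, 22, 25, 29} — 7 values for 7 variables — and 19 appears only in D's list, so D = 19.
The 6 still-open variables together cover exactly {8, 17, 21, 22, 25, 29} — 6 values for 6 variables — and 21 appears only in B's list, so B = 21.
The 5 still-open variables together cover exactly {8, 17, 22, 25, 29} — 5 values for 5 variables — and 17 appears only in G's list, so G = 17.

G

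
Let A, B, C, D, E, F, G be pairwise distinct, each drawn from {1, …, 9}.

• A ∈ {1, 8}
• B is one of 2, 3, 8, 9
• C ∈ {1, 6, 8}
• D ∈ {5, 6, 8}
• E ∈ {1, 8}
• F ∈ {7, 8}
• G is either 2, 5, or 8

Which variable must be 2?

A and E share exactly the 2 values {1, 8}; by pigeonhole those values go to them, so strike 1, 8 from B, C, D, F, G.
C must be 6 (only option left). So D can't be 6.
D has just one choice, so D = 5. Strike 5 from G.
So 2 goes to G.

G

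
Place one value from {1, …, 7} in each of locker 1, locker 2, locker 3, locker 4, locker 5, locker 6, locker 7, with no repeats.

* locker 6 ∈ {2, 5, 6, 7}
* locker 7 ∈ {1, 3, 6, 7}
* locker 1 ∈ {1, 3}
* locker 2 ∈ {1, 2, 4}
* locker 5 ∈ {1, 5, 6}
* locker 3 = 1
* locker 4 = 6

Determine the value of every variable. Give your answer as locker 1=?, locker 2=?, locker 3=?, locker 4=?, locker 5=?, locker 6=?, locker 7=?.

locker 1=3, locker 2=4, locker 3=1, locker 4=6, locker 5=5, locker 6=2, locker 7=7

locker 3 must be 1 (only option left). Strike 1 from locker 1, locker 2, locker 5, locker 7.
locker 4 has just one choice, so locker 4 = 6. Eliminate 6 elsewhere: locker 5, locker 6, locker 7.
locker 5 has just one choice, so locker 5 = 5. Strike 5 from locker 6.
locker 1 must be 3 (only option left). Eliminate 3 elsewhere: locker 7.
locker 7 has just one choice, so locker 7 = 7. Remove 7 from locker 6.
locker 6 must be 2 (only option left). Eliminate 2 elsewhere: locker 2.
That leaves locker 2 = 4.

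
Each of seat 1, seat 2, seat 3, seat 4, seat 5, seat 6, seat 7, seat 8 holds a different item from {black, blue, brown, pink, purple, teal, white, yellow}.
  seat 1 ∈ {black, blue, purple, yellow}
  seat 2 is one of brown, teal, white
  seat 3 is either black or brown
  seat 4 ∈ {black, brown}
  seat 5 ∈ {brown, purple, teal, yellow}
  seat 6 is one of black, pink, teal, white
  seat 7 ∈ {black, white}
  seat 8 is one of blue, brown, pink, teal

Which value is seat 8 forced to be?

blue

The 2 variables seat 3 and seat 4 are confined to {black, brown}, which locks those values in; drop them from seat 1, seat 2, seat 5, seat 6, seat 7, seat 8.
seat 7 has just one choice, so seat 7 = white. So seat 2, seat 6 can't be white.
seat 2 must be teal (only option left). Strike teal from seat 5, seat 6, seat 8.
seat 6's domain is down to {pink}, so seat 6 = pink. Eliminate pink elsewhere: seat 8.
So seat 8 = blue.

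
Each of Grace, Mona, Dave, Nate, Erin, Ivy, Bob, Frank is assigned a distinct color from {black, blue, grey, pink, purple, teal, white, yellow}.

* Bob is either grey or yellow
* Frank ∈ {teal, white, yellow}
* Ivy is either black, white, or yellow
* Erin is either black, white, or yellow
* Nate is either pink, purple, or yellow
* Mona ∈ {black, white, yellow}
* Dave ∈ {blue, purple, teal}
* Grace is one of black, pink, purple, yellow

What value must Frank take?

teal

The 8 variables draw from only 8 values {black, blue, grey, pink, purple, teal, white, yellow}, so each is used; only Dave can be blue, hence Dave = blue.
The 7 still-open variables together cover exactly {black, grey, pink, purple, teal, white, yellow} — 7 values for 7 variables — and grey appears only in Bob's list, so Bob = grey.
Among the 6 still-open variables, teal fits only Frank (and all 6 values in {black, pink, purple, teal, white, yellow} must be used), so Frank = teal.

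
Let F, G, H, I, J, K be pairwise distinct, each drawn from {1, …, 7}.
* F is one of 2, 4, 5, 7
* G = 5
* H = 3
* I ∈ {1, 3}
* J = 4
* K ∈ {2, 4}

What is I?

G must be 5 (only option left). Remove 5 from F.
H's domain is down to {3}, so H = 3. So I can't be 3.
So I = 1.

1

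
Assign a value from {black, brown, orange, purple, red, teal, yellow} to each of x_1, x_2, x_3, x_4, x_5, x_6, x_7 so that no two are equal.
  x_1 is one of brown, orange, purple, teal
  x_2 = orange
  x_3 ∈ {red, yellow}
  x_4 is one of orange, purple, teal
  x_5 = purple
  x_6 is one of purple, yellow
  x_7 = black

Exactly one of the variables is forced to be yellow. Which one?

x_2 must be orange (only option left). Remove orange from x_1, x_4.
x_5 must be purple (only option left). Remove purple from x_1, x_4, x_6.
So yellow goes to x_6.

x_6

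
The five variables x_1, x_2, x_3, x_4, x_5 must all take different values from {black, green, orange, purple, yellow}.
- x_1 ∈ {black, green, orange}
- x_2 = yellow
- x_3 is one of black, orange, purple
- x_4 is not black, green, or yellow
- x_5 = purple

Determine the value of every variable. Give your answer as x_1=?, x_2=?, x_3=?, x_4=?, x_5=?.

x_1=green, x_2=yellow, x_3=black, x_4=orange, x_5=purple

x_2 must be yellow (only option left).
x_5 must be purple (only option left). Strike purple from x_3, x_4.
x_4 must be orange (only option left). Eliminate orange elsewhere: x_1, x_3.
x_3's domain is down to {black}, so x_3 = black. Strike black from x_1.
x_1's domain is down to {green}, so x_1 = green.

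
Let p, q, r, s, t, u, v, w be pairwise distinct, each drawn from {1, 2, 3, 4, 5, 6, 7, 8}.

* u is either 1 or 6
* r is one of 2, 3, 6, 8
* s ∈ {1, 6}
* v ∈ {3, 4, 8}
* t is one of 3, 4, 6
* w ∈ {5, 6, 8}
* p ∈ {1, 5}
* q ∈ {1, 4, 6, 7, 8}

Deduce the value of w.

The 8 variables draw from only 8 values {1, 2, 3, 4, 5, 6, 7, 8}, so each is used; only r can be 2, hence r = 2.
The 7 still-open variables draw from only 7 values {1, 3, 4, 5, 6, 7, 8}, so each is used; only q can be 7, hence q = 7.
s and u share exactly the 2 values {1, 6}; by pigeonhole those values go to them, so strike 1, 6 from p, t, w.
p must be 5 (only option left). So w can't be 5.
So w = 8.

8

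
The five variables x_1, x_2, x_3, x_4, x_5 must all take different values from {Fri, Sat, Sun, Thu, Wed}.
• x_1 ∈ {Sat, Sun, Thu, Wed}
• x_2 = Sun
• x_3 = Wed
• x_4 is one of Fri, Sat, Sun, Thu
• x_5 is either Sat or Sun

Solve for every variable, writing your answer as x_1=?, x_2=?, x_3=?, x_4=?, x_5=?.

x_2's domain is down to {Sun}, so x_2 = Sun. So x_1, x_4, x_5 can't be Sun.
x_3 has just one choice, so x_3 = Wed. Eliminate Wed elsewhere: x_1.
x_5's domain is down to {Sat}, so x_5 = Sat. So x_1, x_4 can't be Sat.
x_1's domain is down to {Thu}, so x_1 = Thu. So x_4 can't be Thu.
x_4's domain is down to {Fri}, so x_4 = Fri.

x_1=Thu, x_2=Sun, x_3=Wed, x_4=Fri, x_5=Sat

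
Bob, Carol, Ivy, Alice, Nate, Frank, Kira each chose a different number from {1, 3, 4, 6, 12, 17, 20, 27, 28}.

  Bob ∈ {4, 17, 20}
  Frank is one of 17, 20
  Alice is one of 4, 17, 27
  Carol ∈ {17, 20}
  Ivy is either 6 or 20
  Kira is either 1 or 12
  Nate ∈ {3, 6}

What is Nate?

Carol and Frank share exactly the 2 values {17, 20}; by pigeonhole those values go to them, so strike 17, 20 from Bob, Ivy, Alice.
Bob's domain is down to {4}, so Bob = 4. Remove 4 from Alice.
That leaves Ivy = 6. So Nate can't be 6.
So Nate = 3.

3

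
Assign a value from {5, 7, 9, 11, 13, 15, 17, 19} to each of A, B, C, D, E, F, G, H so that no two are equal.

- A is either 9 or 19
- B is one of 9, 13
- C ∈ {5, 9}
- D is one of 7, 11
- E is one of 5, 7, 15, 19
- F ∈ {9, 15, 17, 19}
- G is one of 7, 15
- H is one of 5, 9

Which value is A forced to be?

The 8 variables together cover exactly {5, 7, 9, 11, 13, 15, 17, 19} — 8 values for 8 variables — and 11 appears only in D's list, so D = 11.
The 7 still-open variables draw from only 7 values {5, 7, 9, 13, 15, 17, 19}, so each is used; only B can be 13, hence B = 13.
The 6 still-open variables together cover exactly {5, 7, 9, 15, 17, 19} — 6 values for 6 variables — and 17 appears only in F's list, so F = 17.
C and H share exactly the 2 values {5, 9}; by pigeonhole those values go to them, so strike 5, 9 from A, E.
So A = 19.

19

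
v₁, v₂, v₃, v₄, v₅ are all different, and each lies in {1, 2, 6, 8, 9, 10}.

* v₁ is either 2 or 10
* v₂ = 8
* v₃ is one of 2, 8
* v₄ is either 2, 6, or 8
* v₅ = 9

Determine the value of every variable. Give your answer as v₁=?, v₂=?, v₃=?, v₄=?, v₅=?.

v₂'s domain is down to {8}, so v₂ = 8. So v₃, v₄ can't be 8.
v₃'s domain is down to {2}, so v₃ = 2. Remove 2 from v₁, v₄.
v₄'s domain is down to {6}, so v₄ = 6.
That leaves v₅ = 9.
v₁ has just one choice, so v₁ = 10.

v₁=10, v₂=8, v₃=2, v₄=6, v₅=9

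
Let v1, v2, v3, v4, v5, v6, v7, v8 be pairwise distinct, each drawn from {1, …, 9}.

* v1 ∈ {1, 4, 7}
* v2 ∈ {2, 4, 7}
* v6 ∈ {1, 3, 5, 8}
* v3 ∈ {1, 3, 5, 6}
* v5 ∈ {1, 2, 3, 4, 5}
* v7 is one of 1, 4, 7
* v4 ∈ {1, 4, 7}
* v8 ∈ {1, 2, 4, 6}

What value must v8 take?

6

The 8 variables together cover exactly {1, 2, 3, 4, 5, 6, 7, 8} — 8 values for 8 variables — and 8 appears only in v6's list, so v6 = 8.
v1, v4, v7 share exactly the 3 values {1, 4, 7}; by pigeonhole those values go to them, so strike 1, 4, 7 from v2, v3, v5, v8.
v2 has just one choice, so v2 = 2. So v5, v8 can't be 2.
So v8 = 6.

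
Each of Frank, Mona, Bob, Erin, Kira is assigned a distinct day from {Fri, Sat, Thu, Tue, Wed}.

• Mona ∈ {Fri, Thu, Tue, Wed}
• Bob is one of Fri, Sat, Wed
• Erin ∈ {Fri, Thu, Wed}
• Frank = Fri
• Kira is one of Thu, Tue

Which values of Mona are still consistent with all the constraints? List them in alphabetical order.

Frank has just one choice, so Frank = Fri. Eliminate Fri elsewhere: Mona, Bob, Erin.
Among the 4 still-open variables, Sat fits only Bob (and all 4 values in {Sat, Thu, Tue, Wed} must be used), so Bob = Sat.
No further eliminations apply; Mona can still be any of Thu, Tue, Wed.

Thu, Tue, Wed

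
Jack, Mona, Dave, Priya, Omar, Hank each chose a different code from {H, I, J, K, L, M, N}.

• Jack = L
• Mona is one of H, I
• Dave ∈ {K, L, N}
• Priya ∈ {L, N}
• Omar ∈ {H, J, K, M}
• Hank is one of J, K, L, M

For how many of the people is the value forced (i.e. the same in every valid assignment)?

3

Jack has just one choice, so Jack = L. Eliminate L elsewhere: Dave, Priya, Hank.
Priya's domain is down to {N}, so Priya = N. Eliminate N elsewhere: Dave.
Dave's domain is down to {K}, so Dave = K. Remove K from Omar, Hank.
Determined: Jack=L, Dave=K, Priya=N. The other people each still have more than one consistent value. That makes 3.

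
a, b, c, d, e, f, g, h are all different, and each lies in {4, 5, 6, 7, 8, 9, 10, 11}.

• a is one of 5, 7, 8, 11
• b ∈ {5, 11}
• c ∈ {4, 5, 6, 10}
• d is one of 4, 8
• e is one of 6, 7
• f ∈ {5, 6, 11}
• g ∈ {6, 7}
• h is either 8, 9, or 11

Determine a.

8

The 8 variables draw from only 8 values {4, 5, 6, 7, 8, 9, 10, 11}, so each is used; only h can be 9, hence h = 9.
The 7 still-open variables draw from only 7 values {4, 5, 6, 7, 8, 10, 11}, so each is used; only c can be 10, hence c = 10.
Among the 6 still-open variables, 4 fits only d (and all 6 values in {4, 5, 6, 7, 8, 11} must be used), so d = 4.
The 5 still-open variables together cover exactly {5, 6, 7, 8, 11} — 5 values for 5 variables — and 8 appears only in a's list, so a = 8.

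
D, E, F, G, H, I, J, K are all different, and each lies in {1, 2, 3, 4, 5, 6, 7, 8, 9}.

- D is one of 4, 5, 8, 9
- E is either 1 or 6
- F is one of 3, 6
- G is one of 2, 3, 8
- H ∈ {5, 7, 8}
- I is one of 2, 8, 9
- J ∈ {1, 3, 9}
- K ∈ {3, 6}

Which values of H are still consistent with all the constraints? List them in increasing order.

F and K between them cover only {3, 6} — a naked pair. Remove those values from E, G, J.
E must be 1 (only option left). Strike 1 from J.
That leaves J = 9. Strike 9 from D, I.
The 2 variables G and I are confined to {2, 8}, which locks those values in; drop them from D, H.
No further eliminations apply; H can still be any of 5, 7.

5, 7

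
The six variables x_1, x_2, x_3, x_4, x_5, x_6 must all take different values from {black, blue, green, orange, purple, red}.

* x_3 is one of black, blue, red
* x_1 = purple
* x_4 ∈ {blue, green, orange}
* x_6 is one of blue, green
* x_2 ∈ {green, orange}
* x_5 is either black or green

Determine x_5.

black

x_1 has just one choice, so x_1 = purple.
The 5 still-open variables together cover exactly {black, blue, green, orange, red} — 5 values for 5 variables — and red appears only in x_3's list, so x_3 = red.
Among the 4 still-open variables, black fits only x_5 (and all 4 values in {black, blue, green, orange} must be used), so x_5 = black.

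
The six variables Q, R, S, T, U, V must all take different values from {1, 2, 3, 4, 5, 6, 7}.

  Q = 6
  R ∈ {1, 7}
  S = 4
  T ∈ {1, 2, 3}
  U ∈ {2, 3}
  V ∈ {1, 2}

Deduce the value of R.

7

Q must be 6 (only option left).
S's domain is down to {4}, so S = 4.
The 4 still-open variables together cover exactly {1, 2, 3, 7} — 4 values for 4 variables — and 7 appears only in R's list, so R = 7.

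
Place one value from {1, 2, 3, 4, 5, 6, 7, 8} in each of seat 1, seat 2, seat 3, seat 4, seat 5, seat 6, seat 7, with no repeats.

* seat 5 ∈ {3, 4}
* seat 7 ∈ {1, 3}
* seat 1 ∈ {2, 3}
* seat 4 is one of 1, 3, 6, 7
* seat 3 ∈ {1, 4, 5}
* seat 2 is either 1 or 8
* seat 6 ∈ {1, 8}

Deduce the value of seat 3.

seat 2 and seat 6 between them cover only {1, 8} — a naked pair. Remove those values from seat 3, seat 4, seat 7.
seat 7 has just one choice, so seat 7 = 3. So seat 1, seat 4, seat 5 can't be 3.
seat 1 must be 2 (only option left).
seat 5's domain is down to {4}, so seat 5 = 4. Eliminate 4 elsewhere: seat 3.
So seat 3 = 5.

5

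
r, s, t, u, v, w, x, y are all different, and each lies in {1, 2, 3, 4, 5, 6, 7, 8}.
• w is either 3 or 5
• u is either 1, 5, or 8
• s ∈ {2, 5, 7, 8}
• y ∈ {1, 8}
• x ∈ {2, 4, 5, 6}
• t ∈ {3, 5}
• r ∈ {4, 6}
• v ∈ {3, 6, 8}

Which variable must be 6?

v

The 8 variables together cover exactly {1, 2, 3, 4, 5, 6, 7, 8} — 8 values for 8 variables — and 7 appears only in s's list, so s = 7.
The 7 still-open variables draw from only 7 values {1, 2, 3, 4, 5, 6, 8}, so each is used; only x can be 2, hence x = 2.
Among the 6 still-open variables, 4 fits only r (and all 6 values in {1, 3, 4, 5, 6, 8} must be used), so r = 4.
Among the 5 still-open variables, 6 fits only v (and all 5 values in {1, 3, 5, 6, 8} must be used), so v = 6.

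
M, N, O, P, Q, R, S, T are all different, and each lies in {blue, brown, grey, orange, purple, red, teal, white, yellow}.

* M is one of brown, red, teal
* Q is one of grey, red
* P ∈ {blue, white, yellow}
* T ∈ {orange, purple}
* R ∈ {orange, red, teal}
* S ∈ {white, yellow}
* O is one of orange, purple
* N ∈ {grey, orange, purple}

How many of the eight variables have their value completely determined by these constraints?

4

O and T share exactly the 2 values {orange, purple}; by pigeonhole those values go to them, so strike orange, purple from N, R.
N's domain is down to {grey}, so N = grey. Remove grey from Q.
Q has just one choice, so Q = red. Eliminate red elsewhere: M, R.
R must be teal (only option left). Eliminate teal elsewhere: M.
M's domain is down to {brown}, so M = brown.
Determined: M=brown, N=grey, Q=red, R=teal. The other variables each still have more than one consistent value. That makes 4.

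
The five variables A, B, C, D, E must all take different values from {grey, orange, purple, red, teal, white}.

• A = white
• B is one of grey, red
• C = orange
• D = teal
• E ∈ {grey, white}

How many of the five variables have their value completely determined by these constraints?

5

A has just one choice, so A = white. Eliminate white elsewhere: E.
C has just one choice, so C = orange.
D's domain is down to {teal}, so D = teal.
E's domain is down to {grey}, so E = grey. Eliminate grey elsewhere: B.
B has just one choice, so B = red.
Every variable is fixed: A=white, B=red, C=orange, D=teal, E=grey. That makes 5.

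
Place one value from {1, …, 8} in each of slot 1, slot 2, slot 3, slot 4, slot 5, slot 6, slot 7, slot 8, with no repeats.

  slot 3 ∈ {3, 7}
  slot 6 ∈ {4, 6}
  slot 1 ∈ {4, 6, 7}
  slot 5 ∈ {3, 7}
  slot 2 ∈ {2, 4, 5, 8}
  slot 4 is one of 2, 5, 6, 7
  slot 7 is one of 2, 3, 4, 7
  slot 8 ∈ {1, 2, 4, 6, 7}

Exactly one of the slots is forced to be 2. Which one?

The 8 variables draw from only 8 values {1, 2, 3, 4, 5, 6, 7, 8}, so each is used; only slot 8 can be 1, hence slot 8 = 1.
The 7 still-open variables draw from only 7 values {2, 3, 4, 5, 6, 7, 8}, so each is used; only slot 2 can be 8, hence slot 2 = 8.
The 6 still-open variables together cover exactly {2, 3, 4, 5, 6, 7} — 6 values for 6 variables — and 5 appears only in slot 4's list, so slot 4 = 5.
Among the 5 still-open variables, 2 fits only slot 7 (and all 5 values in {2, 3, 4, 6, 7} must be used), so slot 7 = 2.

slot 7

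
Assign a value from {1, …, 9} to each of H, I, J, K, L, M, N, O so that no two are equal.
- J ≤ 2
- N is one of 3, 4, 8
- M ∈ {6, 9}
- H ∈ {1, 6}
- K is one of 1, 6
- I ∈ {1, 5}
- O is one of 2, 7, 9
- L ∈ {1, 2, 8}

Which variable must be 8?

The 2 variables H and K are confined to {1, 6}, which locks those values in; drop them from I, J, L, M.
I must be 5 (only option left).
J's domain is down to {2}, so J = 2. Eliminate 2 elsewhere: L, O.
So 8 goes to L.

L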